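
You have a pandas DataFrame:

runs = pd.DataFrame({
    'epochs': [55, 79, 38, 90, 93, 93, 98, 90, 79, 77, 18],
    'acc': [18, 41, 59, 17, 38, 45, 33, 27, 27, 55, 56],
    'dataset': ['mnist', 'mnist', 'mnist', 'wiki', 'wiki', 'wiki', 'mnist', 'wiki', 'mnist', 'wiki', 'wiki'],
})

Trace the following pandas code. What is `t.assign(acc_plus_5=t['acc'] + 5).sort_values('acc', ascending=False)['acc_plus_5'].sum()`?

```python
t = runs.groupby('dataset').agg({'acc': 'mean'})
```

group by dataset, mean of acc:
               acc
dataset           
mnist    35.600000
wiki     39.666667
add column acc_plus_5 = t['acc'] + 5:
               acc  acc_plus_5
dataset                       
mnist    35.600000   40.600000
wiki     39.666667   44.666667
sort by acc descending:
               acc  acc_plus_5
dataset                       
wiki     39.666667   44.666667
mnist    35.600000   40.600000
So sum() = 85.2666666667.

85.2666666667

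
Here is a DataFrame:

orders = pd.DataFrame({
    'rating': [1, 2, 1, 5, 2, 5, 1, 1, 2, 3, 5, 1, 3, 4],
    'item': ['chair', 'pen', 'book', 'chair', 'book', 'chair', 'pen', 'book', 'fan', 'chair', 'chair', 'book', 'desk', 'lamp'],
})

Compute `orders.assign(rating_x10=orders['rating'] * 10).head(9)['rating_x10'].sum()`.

add column rating_x10 = orders['rating'] * 10:
    rating   item  rating_x10
0        1  chair          10
1        2    pen          20
2        1   book          10
3        5  chair          50
4        2   book          20
5        5  chair          50
6        1    pen          10
7        1   book          10
8        2    fan          20
9        3  chair          30
10       5  chair          50
11       1   book          10
12       3   desk          30
13       4   lamp          40
take first 9 rows:
   rating   item  rating_x10
0       1  chair          10
1       2    pen          20
2       1   book          10
3       5  chair          50
4       2   book          20
5       5  chair          50
6       1    pen          10
7       1   book          10
8       2    fan          20
So sum() = 200.

200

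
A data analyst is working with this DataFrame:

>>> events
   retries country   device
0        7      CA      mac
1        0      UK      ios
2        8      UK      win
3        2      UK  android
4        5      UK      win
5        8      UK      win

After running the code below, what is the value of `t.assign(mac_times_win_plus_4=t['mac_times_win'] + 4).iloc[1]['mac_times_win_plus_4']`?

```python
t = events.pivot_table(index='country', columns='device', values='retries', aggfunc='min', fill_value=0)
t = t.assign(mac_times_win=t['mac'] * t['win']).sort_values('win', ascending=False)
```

4

pivot: rows=country, cols=device, min(retries):
device   android  ios  mac  win
country                        
CA             0    0    7    0
UK             2    0    0    5
add column mac_times_win = t['mac'] * t['win']:
device   android  ios  mac  win  mac_times_win
country                                       
CA             0    0    7    0              0
UK             2    0    0    5              0
sort by win descending:
device   android  ios  mac  win  mac_times_win
country                                       
UK             2    0    0    5              0
CA             0    0    7    0              0
add column mac_times_win_plus_4 = t['mac_times_win'] + 4:
device   android  ios  mac  win  mac_times_win  mac_times_win_plus_4
country                                                             
UK             2    0    0    5              0                     4
CA             0    0    7    0              0                     4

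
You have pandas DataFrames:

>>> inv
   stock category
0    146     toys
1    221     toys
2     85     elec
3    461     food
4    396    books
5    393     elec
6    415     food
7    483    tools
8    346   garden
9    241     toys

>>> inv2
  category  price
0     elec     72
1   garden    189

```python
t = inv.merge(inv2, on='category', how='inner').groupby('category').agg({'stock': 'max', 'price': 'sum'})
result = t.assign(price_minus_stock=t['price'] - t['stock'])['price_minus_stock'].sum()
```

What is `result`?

-406

merge on 'category' (how='inner') → 3 rows:
   stock category  price
0     85     elec     72
1    393     elec     72
2    346   garden    189
group by category: max(stock), sum(price):
          stock  price
category              
elec        393    144
garden      346    189
add column price_minus_stock = t['price'] - t['stock']:
          stock  price  price_minus_stock
category                                 
elec        393    144               -249
garden      346    189               -157
So sum() = -406.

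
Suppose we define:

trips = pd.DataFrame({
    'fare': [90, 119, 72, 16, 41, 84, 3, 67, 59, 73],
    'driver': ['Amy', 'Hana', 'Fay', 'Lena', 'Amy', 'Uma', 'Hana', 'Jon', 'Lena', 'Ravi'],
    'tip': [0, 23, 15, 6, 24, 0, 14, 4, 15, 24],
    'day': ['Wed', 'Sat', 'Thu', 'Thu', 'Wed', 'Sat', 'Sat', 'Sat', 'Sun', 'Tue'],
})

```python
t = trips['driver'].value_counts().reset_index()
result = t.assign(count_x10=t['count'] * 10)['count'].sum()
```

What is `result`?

10

value_counts of driver:
driver
Amy     2
Hana    2
Lena    2
Fay     1
Uma     1
Jon     1
Ravi    1
Name: count, dtype: int64
reset_index():
  driver  count
0    Amy      2
1   Hana      2
2   Lena      2
3    Fay      1
4    Uma      1
5    Jon      1
6   Ravi      1
add column count_x10 = t['count'] * 10:
  driver  count  count_x10
0    Amy      2         20
1   Hana      2         20
2   Lena      2         20
3    Fay      1         10
4    Uma      1         10
5    Jon      1         10
6   Ravi      1         10
Taking the sum of column 'count' gives 10.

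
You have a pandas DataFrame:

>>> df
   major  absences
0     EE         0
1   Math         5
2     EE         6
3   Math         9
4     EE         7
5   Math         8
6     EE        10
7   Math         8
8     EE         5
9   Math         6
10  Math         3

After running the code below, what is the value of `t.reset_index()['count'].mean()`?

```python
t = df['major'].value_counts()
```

value_counts of major:
major
Math    6
EE      5
Name: count, dtype: int64
reset_index():
  major  count
0  Math      6
1    EE      5
Reading off the mean of column 'count', we get 5.5.

5.5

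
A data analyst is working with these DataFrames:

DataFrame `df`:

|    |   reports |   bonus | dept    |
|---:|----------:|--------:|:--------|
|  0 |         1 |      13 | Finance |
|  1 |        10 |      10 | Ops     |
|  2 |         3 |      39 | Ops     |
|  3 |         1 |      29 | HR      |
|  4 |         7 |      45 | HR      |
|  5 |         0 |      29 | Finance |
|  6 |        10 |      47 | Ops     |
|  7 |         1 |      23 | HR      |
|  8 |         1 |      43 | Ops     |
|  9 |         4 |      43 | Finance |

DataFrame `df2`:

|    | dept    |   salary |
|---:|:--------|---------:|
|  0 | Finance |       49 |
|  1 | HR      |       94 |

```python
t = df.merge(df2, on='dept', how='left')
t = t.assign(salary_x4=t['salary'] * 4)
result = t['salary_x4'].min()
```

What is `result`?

196.0

merge on 'dept' (how='left') → 10 rows:
   reports  bonus     dept  salary
0        1     13  Finance    49.0
1       10     10      Ops     NaN
2        3     39      Ops     NaN
3        1     29       HR    94.0
4        7     45       HR    94.0
5        0     29  Finance    49.0
6       10     47      Ops     NaN
7        1     23       HR    94.0
8        1     43      Ops     NaN
9        4     43  Finance    49.0
add column salary_x4 = t['salary'] * 4:
   reports  bonus     dept  salary  salary_x4
0        1     13  Finance    49.0      196.0
1       10     10      Ops     NaN        NaN
2        3     39      Ops     NaN        NaN
3        1     29       HR    94.0      376.0
4        7     45       HR    94.0      376.0
5        0     29  Finance    49.0      196.0
6       10     47      Ops     NaN        NaN
7        1     23       HR    94.0      376.0
8        1     43      Ops     NaN        NaN
9        4     43  Finance    49.0      196.0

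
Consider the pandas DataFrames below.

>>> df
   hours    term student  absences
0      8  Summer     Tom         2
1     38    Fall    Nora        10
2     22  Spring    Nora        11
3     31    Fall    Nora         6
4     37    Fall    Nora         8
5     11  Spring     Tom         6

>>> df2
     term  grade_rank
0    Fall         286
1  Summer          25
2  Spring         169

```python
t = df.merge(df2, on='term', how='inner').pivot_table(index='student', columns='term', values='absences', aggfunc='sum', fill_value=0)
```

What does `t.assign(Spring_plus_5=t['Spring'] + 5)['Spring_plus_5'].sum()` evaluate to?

merge on 'term' (how='inner') → 6 rows:
   hours    term student  absences  grade_rank
0      8  Summer     Tom         2          25
1     38    Fall    Nora        10         286
2     22  Spring    Nora        11         169
3     31    Fall    Nora         6         286
4     37    Fall    Nora         8         286
5     11  Spring     Tom         6         169
pivot: rows=student, cols=term, sum(absences):
term     Fall  Spring  Summer
student                      
Nora       24      11       0
Tom         0       6       2
add column Spring_plus_5 = t['Spring'] + 5:
term     Fall  Spring  Summer  Spring_plus_5
student                                     
Nora       24      11       0             16
Tom         0       6       2             11
Then the sum of column 'Spring_plus_5': 27

27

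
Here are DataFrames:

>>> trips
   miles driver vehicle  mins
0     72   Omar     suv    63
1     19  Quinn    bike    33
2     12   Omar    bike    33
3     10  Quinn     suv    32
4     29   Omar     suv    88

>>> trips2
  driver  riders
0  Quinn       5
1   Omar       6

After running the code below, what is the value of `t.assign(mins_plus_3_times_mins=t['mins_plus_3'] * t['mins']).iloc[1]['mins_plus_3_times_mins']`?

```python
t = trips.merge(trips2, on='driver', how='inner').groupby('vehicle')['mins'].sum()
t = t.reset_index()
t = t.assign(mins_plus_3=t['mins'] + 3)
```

34038

merge on 'driver' (how='inner') → 5 rows:
   miles driver vehicle  mins  riders
0     72   Omar     suv    63       6
1     19  Quinn    bike    33       5
2     12   Omar    bike    33       6
3     10  Quinn     suv    32       5
4     29   Omar     suv    88       6
group by vehicle, sum of mins:
vehicle
bike     66
suv     183
Name: mins, dtype: int64
reset_index():
  vehicle  mins
0    bike    66
1     suv   183
add column mins_plus_3 = t['mins'] + 3:
  vehicle  mins  mins_plus_3
0    bike    66           69
1     suv   183          186
add column mins_plus_3_times_mins = t['mins_plus_3'] * t['mins']:
  vehicle  mins  mins_plus_3  mins_plus_3_times_mins
0    bike    66           69                    4554
1     suv   183          186                   34038
Hence 34038.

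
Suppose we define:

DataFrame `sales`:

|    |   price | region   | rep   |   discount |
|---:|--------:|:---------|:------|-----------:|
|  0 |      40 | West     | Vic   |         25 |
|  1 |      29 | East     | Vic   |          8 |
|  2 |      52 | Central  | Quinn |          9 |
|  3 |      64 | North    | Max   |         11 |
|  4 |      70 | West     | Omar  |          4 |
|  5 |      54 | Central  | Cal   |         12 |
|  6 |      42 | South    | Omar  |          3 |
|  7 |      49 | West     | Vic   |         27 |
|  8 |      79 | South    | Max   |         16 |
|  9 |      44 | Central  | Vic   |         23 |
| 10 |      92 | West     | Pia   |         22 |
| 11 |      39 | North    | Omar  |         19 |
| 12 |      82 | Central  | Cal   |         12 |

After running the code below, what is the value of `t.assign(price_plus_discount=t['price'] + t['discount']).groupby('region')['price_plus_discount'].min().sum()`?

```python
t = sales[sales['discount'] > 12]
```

filter rows where discount > 12:
    price   region   rep  discount
0      40     West   Vic        25
7      49     West   Vic        27
8      79    South   Max        16
9      44  Central   Vic        23
10     92     West   Pia        22
11     39    North  Omar        19
add column price_plus_discount = t['price'] + t['discount']:
    price   region   rep  discount  price_plus_discount
0      40     West   Vic        25                   65
7      49     West   Vic        27                   76
8      79    South   Max        16                   95
9      44  Central   Vic        23                   67
10     92     West   Pia        22                  114
11     39    North  Omar        19                   58
group by region, min of price_plus_discount:
region
Central    67
North      58
South      95
West       65
Name: price_plus_discount, dtype: int64

285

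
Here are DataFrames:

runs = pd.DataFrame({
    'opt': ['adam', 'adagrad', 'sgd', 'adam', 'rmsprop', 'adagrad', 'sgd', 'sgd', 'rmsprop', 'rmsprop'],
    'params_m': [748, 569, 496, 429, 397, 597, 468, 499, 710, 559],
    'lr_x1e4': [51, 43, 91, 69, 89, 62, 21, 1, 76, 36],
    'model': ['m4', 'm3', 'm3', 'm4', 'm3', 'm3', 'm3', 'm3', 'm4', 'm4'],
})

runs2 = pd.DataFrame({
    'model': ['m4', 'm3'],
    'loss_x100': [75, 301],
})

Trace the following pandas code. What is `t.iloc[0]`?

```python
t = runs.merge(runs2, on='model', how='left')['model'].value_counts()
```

merge on 'model' (how='left') → 10 rows:
       opt  params_m  lr_x1e4 model  loss_x100
0     adam       748       51    m4         75
1  adagrad       569       43    m3        301
2      sgd       496       91    m3        301
3     adam       429       69    m4         75
4  rmsprop       397       89    m3        301
5  adagrad       597       62    m3        301
6      sgd       468       21    m3        301
7      sgd       499        1    m3        301
8  rmsprop       710       76    m4         75
9  rmsprop       559       36    m4         75
value_counts of model:
model
m3    6
m4    4
Name: count, dtype: int64
Reading off the value at position 0, we get 6.

6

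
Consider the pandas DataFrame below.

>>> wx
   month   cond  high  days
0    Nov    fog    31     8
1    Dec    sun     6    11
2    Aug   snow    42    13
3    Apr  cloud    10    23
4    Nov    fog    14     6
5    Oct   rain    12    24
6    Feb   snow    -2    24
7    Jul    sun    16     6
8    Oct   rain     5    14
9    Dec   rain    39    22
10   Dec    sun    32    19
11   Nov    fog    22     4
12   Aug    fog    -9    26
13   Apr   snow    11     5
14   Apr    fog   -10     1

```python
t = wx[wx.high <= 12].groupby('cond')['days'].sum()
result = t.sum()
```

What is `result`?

128

filter rows where high <= 12:
   month   cond  high  days
1    Dec    sun     6    11
3    Apr  cloud    10    23
5    Oct   rain    12    24
6    Feb   snow    -2    24
8    Oct   rain     5    14
12   Aug    fog    -9    26
13   Apr   snow    11     5
14   Apr    fog   -10     1
group by cond, sum of days:
cond
cloud    23
fog      27
rain     38
snow     29
sun      11
Name: days, dtype: int64
Hence 128.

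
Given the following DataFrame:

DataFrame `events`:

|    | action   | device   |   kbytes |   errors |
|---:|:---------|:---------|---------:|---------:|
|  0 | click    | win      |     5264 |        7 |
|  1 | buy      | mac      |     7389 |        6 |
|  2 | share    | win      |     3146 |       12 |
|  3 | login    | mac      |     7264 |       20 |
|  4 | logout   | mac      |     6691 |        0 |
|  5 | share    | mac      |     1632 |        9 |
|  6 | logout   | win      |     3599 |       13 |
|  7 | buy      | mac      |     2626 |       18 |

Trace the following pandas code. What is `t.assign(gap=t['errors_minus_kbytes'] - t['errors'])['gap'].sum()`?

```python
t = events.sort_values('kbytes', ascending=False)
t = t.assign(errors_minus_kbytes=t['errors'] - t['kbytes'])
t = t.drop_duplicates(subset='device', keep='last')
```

-4778

sort by kbytes descending:
   action device  kbytes  errors
1     buy    mac    7389       6
3   login    mac    7264      20
4  logout    mac    6691       0
0   click    win    5264       7
6  logout    win    3599      13
2   share    win    3146      12
7     buy    mac    2626      18
5   share    mac    1632       9
add column errors_minus_kbytes = t['errors'] - t['kbytes']:
   action device  kbytes  errors  errors_minus_kbytes
1     buy    mac    7389       6                -7383
3   login    mac    7264      20                -7244
4  logout    mac    6691       0                -6691
0   click    win    5264       7                -5257
6  logout    win    3599      13                -3586
2   share    win    3146      12                -3134
7     buy    mac    2626      18                -2608
5   share    mac    1632       9                -1623
drop duplicate device (keep=last):
  action device  kbytes  errors  errors_minus_kbytes
2  share    win    3146      12                -3134
5  share    mac    1632       9                -1623
add column gap = t['errors_minus_kbytes'] - t['errors']:
  action device  kbytes  errors  errors_minus_kbytes   gap
2  share    win    3146      12                -3134 -3146
5  share    mac    1632       9                -1623 -1632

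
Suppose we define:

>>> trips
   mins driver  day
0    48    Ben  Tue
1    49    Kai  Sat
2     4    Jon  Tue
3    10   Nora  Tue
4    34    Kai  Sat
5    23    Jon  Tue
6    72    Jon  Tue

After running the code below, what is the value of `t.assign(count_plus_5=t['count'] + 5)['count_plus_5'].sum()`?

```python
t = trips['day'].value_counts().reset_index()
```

value_counts of day:
day
Tue    5
Sat    2
Name: count, dtype: int64
reset_index():
   day  count
0  Tue      5
1  Sat      2
add column count_plus_5 = t['count'] + 5:
   day  count  count_plus_5
0  Tue      5            10
1  Sat      2             7

17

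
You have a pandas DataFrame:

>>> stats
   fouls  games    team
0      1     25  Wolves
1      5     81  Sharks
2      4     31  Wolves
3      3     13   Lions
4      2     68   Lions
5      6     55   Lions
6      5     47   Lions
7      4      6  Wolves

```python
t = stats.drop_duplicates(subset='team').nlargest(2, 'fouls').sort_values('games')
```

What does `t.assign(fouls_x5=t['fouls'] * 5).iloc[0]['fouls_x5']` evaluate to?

drop duplicate team (keep=first):
   fouls  games    team
0      1     25  Wolves
1      5     81  Sharks
3      3     13   Lions
take 2 rows with largest fouls:
   fouls  games    team
1      5     81  Sharks
3      3     13   Lions
sort by games:
   fouls  games    team
3      3     13   Lions
1      5     81  Sharks
add column fouls_x5 = t['fouls'] * 5:
   fouls  games    team  fouls_x5
3      3     13   Lions        15
1      5     81  Sharks        25

15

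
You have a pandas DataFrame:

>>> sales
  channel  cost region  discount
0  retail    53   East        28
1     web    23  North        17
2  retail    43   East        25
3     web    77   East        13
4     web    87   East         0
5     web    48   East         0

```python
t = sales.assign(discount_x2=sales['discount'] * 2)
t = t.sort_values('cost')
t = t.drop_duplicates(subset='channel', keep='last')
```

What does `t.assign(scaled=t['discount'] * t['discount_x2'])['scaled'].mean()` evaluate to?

add column discount_x2 = sales['discount'] * 2:
  channel  cost region  discount  discount_x2
0  retail    53   East        28           56
1     web    23  North        17           34
2  retail    43   East        25           50
3     web    77   East        13           26
4     web    87   East         0            0
5     web    48   East         0            0
sort by cost:
  channel  cost region  discount  discount_x2
1     web    23  North        17           34
2  retail    43   East        25           50
5     web    48   East         0            0
0  retail    53   East        28           56
3     web    77   East        13           26
4     web    87   East         0            0
drop duplicate channel (keep=last):
  channel  cost region  discount  discount_x2
0  retail    53   East        28           56
4     web    87   East         0            0
add column scaled = t['discount'] * t['discount_x2']:
  channel  cost region  discount  discount_x2  scaled
0  retail    53   East        28           56    1568
4     web    87   East         0            0       0
Finally, mean of column 'scaled' = 784.0.

784.0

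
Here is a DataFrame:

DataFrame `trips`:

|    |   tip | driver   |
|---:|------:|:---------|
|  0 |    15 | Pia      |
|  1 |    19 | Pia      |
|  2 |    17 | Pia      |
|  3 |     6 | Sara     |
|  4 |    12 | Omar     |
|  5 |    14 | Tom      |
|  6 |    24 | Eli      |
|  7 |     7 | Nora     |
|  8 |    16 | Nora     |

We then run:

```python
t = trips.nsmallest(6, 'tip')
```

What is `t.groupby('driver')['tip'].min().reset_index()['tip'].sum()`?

take 6 rows with smallest tip:
   tip driver
3    6   Sara
7    7   Nora
4   12   Omar
5   14    Tom
0   15    Pia
8   16   Nora
group by driver, min of tip:
driver
Nora     7
Omar    12
Pia     15
Sara     6
Tom     14
Name: tip, dtype: int64
reset_index():
  driver  tip
0   Nora    7
1   Omar   12
2    Pia   15
3   Sara    6
4    Tom   14
Reading off the sum of column 'tip', we get 54.

54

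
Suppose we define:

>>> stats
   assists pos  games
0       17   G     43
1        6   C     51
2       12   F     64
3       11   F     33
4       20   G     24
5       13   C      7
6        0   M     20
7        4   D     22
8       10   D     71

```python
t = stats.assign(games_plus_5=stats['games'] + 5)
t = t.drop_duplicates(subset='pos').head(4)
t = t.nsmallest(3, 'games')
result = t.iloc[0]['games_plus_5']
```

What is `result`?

25

add column games_plus_5 = stats['games'] + 5:
   assists pos  games  games_plus_5
0       17   G     43            48
1        6   C     51            56
2       12   F     64            69
3       11   F     33            38
4       20   G     24            29
5       13   C      7            12
6        0   M     20            25
7        4   D     22            27
8       10   D     71            76
drop duplicate pos (keep=first):
   assists pos  games  games_plus_5
0       17   G     43            48
1        6   C     51            56
2       12   F     64            69
6        0   M     20            25
7        4   D     22            27
take first 4 rows:
   assists pos  games  games_plus_5
0       17   G     43            48
1        6   C     51            56
2       12   F     64            69
6        0   M     20            25
take 3 rows with smallest games:
   assists pos  games  games_plus_5
6        0   M     20            25
0       17   G     43            48
1        6   C     51            56
Finally, value at position 0, column 'games_plus_5' = 25.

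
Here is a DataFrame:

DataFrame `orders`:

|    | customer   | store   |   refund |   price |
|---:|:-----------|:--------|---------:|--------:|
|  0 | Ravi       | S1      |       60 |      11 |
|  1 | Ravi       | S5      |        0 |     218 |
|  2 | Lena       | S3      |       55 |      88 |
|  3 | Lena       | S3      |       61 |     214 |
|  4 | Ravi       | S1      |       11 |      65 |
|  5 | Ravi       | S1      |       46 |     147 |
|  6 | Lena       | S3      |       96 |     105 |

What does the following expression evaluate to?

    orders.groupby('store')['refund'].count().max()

group by store, count of refund:
store
S1    3
S3    3
S5    1
Name: refund, dtype: int64

3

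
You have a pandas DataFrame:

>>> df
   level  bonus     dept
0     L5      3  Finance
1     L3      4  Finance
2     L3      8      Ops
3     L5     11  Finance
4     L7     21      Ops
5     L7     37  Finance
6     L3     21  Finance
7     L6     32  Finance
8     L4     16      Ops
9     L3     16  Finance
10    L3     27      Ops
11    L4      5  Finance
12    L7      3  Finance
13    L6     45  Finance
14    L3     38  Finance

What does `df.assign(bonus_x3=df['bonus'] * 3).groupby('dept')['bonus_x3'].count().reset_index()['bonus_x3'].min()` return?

add column bonus_x3 = df['bonus'] * 3:
   level  bonus     dept  bonus_x3
0     L5      3  Finance         9
1     L3      4  Finance        12
2     L3      8      Ops        24
3     L5     11  Finance        33
4     L7     21      Ops        63
5     L7     37  Finance       111
6     L3     21  Finance        63
7     L6     32  Finance        96
8     L4     16      Ops        48
9     L3     16  Finance        48
10    L3     27      Ops        81
11    L4      5  Finance        15
12    L7      3  Finance         9
13    L6     45  Finance       135
14    L3     38  Finance       114
group by dept, count of bonus_x3:
dept
Finance    11
Ops         4
Name: bonus_x3, dtype: int64
reset_index():
      dept  bonus_x3
0  Finance        11
1      Ops         4
min of column 'bonus_x3' → 4

4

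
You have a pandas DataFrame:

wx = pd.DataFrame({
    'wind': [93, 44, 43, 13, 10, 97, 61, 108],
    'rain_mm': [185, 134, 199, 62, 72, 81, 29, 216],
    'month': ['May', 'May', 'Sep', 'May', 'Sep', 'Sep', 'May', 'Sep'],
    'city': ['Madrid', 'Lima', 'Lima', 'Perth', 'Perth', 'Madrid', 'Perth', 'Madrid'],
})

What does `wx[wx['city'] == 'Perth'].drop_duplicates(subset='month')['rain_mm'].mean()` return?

filter rows where city == 'Perth':
   wind  rain_mm month   city
3    13       62   May  Perth
4    10       72   Sep  Perth
6    61       29   May  Perth
drop duplicate month (keep=first):
   wind  rain_mm month   city
3    13       62   May  Perth
4    10       72   Sep  Perth
Hence 67.0.

67.0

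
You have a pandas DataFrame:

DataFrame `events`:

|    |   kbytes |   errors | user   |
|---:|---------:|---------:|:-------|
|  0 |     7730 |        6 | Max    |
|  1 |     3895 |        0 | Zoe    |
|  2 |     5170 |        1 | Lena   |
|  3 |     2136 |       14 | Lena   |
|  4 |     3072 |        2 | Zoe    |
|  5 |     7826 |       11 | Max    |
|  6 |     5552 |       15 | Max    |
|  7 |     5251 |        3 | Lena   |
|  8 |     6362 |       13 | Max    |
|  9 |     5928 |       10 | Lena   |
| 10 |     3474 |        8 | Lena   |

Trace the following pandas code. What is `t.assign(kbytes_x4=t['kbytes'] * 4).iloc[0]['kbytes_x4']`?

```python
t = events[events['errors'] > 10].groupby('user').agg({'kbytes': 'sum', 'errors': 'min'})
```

filter rows where errors > 10:
   kbytes  errors  user
3    2136      14  Lena
5    7826      11   Max
6    5552      15   Max
8    6362      13   Max
group by user: sum(kbytes), min(errors):
      kbytes  errors
user                
Lena    2136      14
Max    19740      11
add column kbytes_x4 = t['kbytes'] * 4:
      kbytes  errors  kbytes_x4
user                           
Lena    2136      14       8544
Max    19740      11      78960
The value at position 0, column 'kbytes_x4' is 8544.

8544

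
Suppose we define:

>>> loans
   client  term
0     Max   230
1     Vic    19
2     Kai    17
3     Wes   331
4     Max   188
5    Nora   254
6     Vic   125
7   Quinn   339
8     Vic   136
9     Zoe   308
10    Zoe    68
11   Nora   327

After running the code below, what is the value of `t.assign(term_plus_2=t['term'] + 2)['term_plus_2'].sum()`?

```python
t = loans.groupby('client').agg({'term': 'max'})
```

group by client, max of term:
        term
client      
Kai       17
Max      230
Nora     327
Quinn    339
Vic      136
Wes      331
Zoe      308
add column term_plus_2 = t['term'] + 2:
        term  term_plus_2
client                   
Kai       17           19
Max      230          232
Nora     327          329
Quinn    339          341
Vic      136          138
Wes      331          333
Zoe      308          310
So sum() = 1702.

1702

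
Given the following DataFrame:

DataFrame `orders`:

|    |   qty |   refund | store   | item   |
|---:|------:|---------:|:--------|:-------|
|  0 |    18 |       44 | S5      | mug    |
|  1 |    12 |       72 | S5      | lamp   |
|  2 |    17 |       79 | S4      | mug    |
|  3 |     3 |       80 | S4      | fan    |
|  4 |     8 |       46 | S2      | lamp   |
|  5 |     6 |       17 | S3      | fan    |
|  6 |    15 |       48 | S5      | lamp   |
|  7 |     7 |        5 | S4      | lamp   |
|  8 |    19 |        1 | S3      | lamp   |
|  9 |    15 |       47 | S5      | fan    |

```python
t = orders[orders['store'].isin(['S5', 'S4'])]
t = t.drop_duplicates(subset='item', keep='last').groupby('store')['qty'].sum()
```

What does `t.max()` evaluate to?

filter rows where store in ['S5', 'S4']:
   qty  refund store  item
0   18      44    S5   mug
1   12      72    S5  lamp
2   17      79    S4   mug
3    3      80    S4   fan
6   15      48    S5  lamp
7    7       5    S4  lamp
9   15      47    S5   fan
drop duplicate item (keep=last):
   qty  refund store  item
2   17      79    S4   mug
7    7       5    S4  lamp
9   15      47    S5   fan
group by store, sum of qty:
store
S4    24
S5    15
Name: qty, dtype: int64

24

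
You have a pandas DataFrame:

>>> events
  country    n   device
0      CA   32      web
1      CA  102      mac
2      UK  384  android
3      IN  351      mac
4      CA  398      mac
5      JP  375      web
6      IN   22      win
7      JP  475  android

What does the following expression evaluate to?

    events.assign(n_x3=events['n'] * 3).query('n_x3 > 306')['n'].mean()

396.6

add column n_x3 = events['n'] * 3:
  country    n   device  n_x3
0      CA   32      web    96
1      CA  102      mac   306
2      UK  384  android  1152
3      IN  351      mac  1053
4      CA  398      mac  1194
5      JP  375      web  1125
6      IN   22      win    66
7      JP  475  android  1425
filter rows where n_x3 > 306:
  country    n   device  n_x3
2      UK  384  android  1152
3      IN  351      mac  1053
4      CA  398      mac  1194
5      JP  375      web  1125
7      JP  475  android  1425
Hence 396.6.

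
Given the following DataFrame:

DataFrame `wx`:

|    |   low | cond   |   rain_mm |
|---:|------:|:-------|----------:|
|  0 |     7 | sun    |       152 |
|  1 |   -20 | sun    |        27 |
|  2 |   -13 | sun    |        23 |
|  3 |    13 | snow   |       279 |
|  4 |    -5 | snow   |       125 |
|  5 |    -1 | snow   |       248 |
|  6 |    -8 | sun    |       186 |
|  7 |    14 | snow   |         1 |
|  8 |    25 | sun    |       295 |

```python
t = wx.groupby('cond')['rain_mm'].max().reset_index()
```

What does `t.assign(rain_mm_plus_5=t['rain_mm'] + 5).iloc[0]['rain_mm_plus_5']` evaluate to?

284

group by cond, max of rain_mm:
cond
snow    279
sun     295
Name: rain_mm, dtype: int64
reset_index():
   cond  rain_mm
0  snow      279
1   sun      295
add column rain_mm_plus_5 = t['rain_mm'] + 5:
   cond  rain_mm  rain_mm_plus_5
0  snow      279             284
1   sun      295             300
value at position 0, column 'rain_mm_plus_5' → 284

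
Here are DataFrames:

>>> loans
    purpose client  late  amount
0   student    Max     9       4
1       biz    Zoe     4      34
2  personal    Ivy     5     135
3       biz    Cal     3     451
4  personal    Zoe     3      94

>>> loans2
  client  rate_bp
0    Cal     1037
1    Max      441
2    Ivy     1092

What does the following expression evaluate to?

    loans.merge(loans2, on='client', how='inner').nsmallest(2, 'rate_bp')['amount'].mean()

227.5

merge on 'client' (how='inner') → 3 rows:
    purpose client  late  amount  rate_bp
0   student    Max     9       4      441
1  personal    Ivy     5     135     1092
2       biz    Cal     3     451     1037
take 2 rows with smallest rate_bp:
   purpose client  late  amount  rate_bp
0  student    Max     9       4      441
2      biz    Cal     3     451     1037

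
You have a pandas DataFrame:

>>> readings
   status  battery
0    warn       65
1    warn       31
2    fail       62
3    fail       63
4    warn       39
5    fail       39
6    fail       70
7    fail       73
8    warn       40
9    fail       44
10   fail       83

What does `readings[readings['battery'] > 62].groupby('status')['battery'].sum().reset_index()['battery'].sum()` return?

filter rows where battery > 62:
   status  battery
0    warn       65
3    fail       63
6    fail       70
7    fail       73
10   fail       83
group by status, sum of battery:
status
fail    289
warn     65
Name: battery, dtype: int64
reset_index():
  status  battery
0   fail      289
1   warn       65

354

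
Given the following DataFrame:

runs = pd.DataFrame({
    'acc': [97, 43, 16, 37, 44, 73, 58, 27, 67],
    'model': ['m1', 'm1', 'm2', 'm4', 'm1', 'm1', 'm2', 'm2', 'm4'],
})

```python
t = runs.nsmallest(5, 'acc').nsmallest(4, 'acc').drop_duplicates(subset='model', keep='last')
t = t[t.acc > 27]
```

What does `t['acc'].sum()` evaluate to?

80

take 5 rows with smallest acc:
   acc model
2   16    m2
7   27    m2
3   37    m4
1   43    m1
4   44    m1
take 4 rows with smallest acc:
   acc model
2   16    m2
7   27    m2
3   37    m4
1   43    m1
drop duplicate model (keep=last):
   acc model
7   27    m2
3   37    m4
1   43    m1
filter rows where acc > 27:
   acc model
3   37    m4
1   43    m1
Finally, sum of column 'acc' = 80.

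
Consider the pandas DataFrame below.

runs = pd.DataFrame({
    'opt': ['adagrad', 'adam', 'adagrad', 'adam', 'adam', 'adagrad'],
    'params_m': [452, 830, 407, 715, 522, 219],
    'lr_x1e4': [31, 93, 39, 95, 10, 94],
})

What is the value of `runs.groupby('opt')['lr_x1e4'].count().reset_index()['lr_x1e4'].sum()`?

6

group by opt, count of lr_x1e4:
opt
adagrad    3
adam       3
Name: lr_x1e4, dtype: int64
reset_index():
       opt  lr_x1e4
0  adagrad        3
1     adam        3
Reading off the sum of column 'lr_x1e4', we get 6.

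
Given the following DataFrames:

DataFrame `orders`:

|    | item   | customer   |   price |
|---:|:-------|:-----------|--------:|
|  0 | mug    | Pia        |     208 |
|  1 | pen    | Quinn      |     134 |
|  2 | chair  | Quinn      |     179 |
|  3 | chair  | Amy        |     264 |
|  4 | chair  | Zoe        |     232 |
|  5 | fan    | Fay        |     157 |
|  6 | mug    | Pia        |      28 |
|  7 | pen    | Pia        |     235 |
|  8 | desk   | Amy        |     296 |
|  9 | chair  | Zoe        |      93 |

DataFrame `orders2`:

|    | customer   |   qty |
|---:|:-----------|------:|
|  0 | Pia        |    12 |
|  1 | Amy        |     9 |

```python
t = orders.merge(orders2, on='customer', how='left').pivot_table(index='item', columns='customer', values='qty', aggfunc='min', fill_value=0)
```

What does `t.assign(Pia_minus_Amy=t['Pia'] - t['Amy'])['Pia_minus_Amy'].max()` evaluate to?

12.0

merge on 'customer' (how='left') → 10 rows:
    item customer  price   qty
0    mug      Pia    208  12.0
1    pen    Quinn    134   NaN
2  chair    Quinn    179   NaN
3  chair      Amy    264   9.0
4  chair      Zoe    232   NaN
5    fan      Fay    157   NaN
6    mug      Pia     28  12.0
7    pen      Pia    235  12.0
8   desk      Amy    296   9.0
9  chair      Zoe     93   NaN
pivot: rows=item, cols=customer, min(qty):
customer  Amy   Pia
item               
chair     9.0   0.0
desk      9.0   0.0
mug       0.0  12.0
pen       0.0  12.0
add column Pia_minus_Amy = t['Pia'] - t['Amy']:
customer  Amy   Pia  Pia_minus_Amy
item                              
chair     9.0   0.0           -9.0
desk      9.0   0.0           -9.0
mug       0.0  12.0           12.0
pen       0.0  12.0           12.0
Reading off the max of column 'Pia_minus_Amy', we get 12.0.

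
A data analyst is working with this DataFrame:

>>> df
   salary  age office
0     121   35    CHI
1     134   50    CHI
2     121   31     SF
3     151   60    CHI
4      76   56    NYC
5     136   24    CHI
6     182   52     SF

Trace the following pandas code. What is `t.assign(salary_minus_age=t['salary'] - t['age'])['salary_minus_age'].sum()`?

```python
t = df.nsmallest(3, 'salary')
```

196

take 3 rows with smallest salary:
   salary  age office
4      76   56    NYC
0     121   35    CHI
2     121   31     SF
add column salary_minus_age = t['salary'] - t['age']:
   salary  age office  salary_minus_age
4      76   56    NYC                20
0     121   35    CHI                86
2     121   31     SF                90
Hence 196.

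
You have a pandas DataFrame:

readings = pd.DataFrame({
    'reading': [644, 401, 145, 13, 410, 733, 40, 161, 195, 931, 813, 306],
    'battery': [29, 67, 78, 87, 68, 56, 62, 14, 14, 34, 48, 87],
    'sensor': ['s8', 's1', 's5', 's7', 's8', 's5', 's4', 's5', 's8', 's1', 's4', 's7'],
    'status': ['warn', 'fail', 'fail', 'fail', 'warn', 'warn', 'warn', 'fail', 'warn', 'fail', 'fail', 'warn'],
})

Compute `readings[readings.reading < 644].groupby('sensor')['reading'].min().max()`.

401

filter rows where reading < 644:
    reading  battery sensor status
1       401       67     s1   fail
2       145       78     s5   fail
3        13       87     s7   fail
4       410       68     s8   warn
6        40       62     s4   warn
7       161       14     s5   fail
8       195       14     s8   warn
11      306       87     s7   warn
group by sensor, min of reading:
sensor
s1    401
s4     40
s5    145
s7     13
s8    195
Name: reading, dtype: int64
So max() = 401.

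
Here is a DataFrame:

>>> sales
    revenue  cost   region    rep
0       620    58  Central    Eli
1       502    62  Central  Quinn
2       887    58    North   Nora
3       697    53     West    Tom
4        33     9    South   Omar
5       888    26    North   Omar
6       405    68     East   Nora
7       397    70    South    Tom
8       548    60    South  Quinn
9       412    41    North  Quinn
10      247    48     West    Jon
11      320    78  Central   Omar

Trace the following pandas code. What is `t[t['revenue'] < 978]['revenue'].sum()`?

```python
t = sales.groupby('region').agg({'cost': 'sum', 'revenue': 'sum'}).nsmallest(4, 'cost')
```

1349

group by region: sum(cost), sum(revenue):
         cost  revenue
region                
Central   198     1442
East       68      405
North     125     2187
South     139      978
West      101      944
take 4 rows with smallest cost:
        cost  revenue
region               
East      68      405
West     101      944
North    125     2187
South    139      978
filter rows where revenue < 978:
        cost  revenue
region               
East      68      405
West     101      944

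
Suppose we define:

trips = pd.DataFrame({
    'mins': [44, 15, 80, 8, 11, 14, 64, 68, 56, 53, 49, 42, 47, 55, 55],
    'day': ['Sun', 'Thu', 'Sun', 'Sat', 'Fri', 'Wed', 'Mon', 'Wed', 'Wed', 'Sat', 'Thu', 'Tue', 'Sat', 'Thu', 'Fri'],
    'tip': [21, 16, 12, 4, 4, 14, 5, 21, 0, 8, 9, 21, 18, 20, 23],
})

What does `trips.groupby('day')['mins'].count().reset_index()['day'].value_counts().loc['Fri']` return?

1

group by day, count of mins:
day
Fri    2
Mon    1
Sat    3
Sun    2
Thu    3
Tue    1
Wed    3
Name: mins, dtype: int64
reset_index():
   day  mins
0  Fri     2
1  Mon     1
2  Sat     3
3  Sun     2
4  Thu     3
5  Tue     1
6  Wed     3
value_counts of day:
day
Fri    1
Mon    1
Sat    1
Sun    1
Thu    1
Tue    1
Wed    1
Name: count, dtype: int64
Reading off the value at index 'Fri', we get 1.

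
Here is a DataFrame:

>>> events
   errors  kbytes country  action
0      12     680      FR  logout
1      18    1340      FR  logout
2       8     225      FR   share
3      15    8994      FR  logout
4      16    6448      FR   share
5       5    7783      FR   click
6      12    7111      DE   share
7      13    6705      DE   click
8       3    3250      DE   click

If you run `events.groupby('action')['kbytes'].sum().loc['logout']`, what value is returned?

group by action, sum of kbytes:
action
click     17738
logout    11014
share     13784
Name: kbytes, dtype: int64
Reading off the value at index 'logout', we get 11014.

11014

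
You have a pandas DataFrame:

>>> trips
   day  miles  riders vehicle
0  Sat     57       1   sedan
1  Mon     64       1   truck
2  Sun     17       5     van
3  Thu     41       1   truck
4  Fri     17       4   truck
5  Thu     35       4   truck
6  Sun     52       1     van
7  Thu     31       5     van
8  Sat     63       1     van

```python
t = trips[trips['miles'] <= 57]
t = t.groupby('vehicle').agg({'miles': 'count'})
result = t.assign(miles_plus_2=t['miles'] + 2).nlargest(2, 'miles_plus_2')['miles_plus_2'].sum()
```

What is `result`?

10

filter rows where miles <= 57:
   day  miles  riders vehicle
0  Sat     57       1   sedan
2  Sun     17       5     van
3  Thu     41       1   truck
4  Fri     17       4   truck
5  Thu     35       4   truck
6  Sun     52       1     van
7  Thu     31       5     van
group by vehicle, count of miles:
         miles
vehicle       
sedan        1
truck        3
van          3
add column miles_plus_2 = t['miles'] + 2:
         miles  miles_plus_2
vehicle                     
sedan        1             3
truck        3             5
van          3             5
take 2 rows with largest miles_plus_2:
         miles  miles_plus_2
vehicle                     
truck        3             5
van          3             5
Finally, sum of column 'miles_plus_2' = 10.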